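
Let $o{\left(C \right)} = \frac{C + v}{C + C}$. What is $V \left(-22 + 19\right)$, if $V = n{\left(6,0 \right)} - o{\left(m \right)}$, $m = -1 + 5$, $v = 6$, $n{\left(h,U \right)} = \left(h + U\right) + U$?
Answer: $- \frac{57}{4} \approx -14.25$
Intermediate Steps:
$n{\left(h,U \right)} = h + 2 U$ ($n{\left(h,U \right)} = \left(U + h\right) + U = h + 2 U$)
$m = 4$
$o{\left(C \right)} = \frac{6 + C}{2 C}$ ($o{\left(C \right)} = \frac{C + 6}{C + C} = \frac{6 + C}{2 C}$)
$V = \frac{19}{4}$ ($V = \left(6 + 2 \cdot 0\right) - \frac{6 + 4}{2 \cdot 4} = \left(6 + 0\right) - \frac{1}{2} \cdot \frac{1}{4} \cdot 10 = 6 - \frac{5}{4} = \frac{19}{4} \approx 4.75$)
$V \left(-22 + 19\right) = \frac{19 \left(-22 + 19\right)}{4} = \frac{19}{4} \left(-3\right) = - \frac{57}{4}$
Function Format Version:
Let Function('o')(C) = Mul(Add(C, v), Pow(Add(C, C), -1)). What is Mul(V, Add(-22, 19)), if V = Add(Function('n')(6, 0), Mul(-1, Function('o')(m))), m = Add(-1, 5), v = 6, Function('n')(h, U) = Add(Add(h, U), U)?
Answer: Rational(-57, 4) ≈ -14.250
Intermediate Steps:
Function('n')(h, U) = Add(h, Mul(2, U)) (Function('n')(h, U) = Add(Add(U, h), U) = Add(h, Mul(2, U)))
m = 4
Function('o')(C) = Mul(Rational(1, 2), Pow(C, -1), Add(6, C)) (Function('o')(C) = Mul(Add(C, 6), Pow(Add(C, C), -1)) = Mul(Add(6, C), Pow(Mul(2, C), -1)) = Mul(Add(6, C), Mul(Rational(1, 2), Pow(C, -1))) = Mul(Rational(1, 2), Pow(C, -1), Add(6, C)))
V = Rational(19, 4) (V = Add(Add(6, Mul(2, 0)), Mul(-1, Mul(Rational(1, 2), Pow(4, -1), Add(6, 4)))) = Add(Add(6, 0), Mul(-1, Mul(Rational(1, 2), Rational(1, 4), 10))) = Add(6, Mul(-1, Rational(5, 4))) = Add(6, Rational(-5, 4)) = Rational(19, 4) ≈ 4.7500)
Mul(V, Add(-22, 19)) = Mul(Rational(19, 4), Add(-22, 19)) = Mul(Rational(19, 4), -3) = Rational(-57, 4)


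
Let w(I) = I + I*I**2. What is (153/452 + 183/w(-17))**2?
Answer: 112752909369/1241397072400 ≈ 0.090827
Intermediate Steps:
w(I) = I + I**3
(153/452 + 183/w(-17))**2 = (153/452 + 183/(-17 + (-17)**3))**2 = (153*(1/452) + 183/(-17 - 4913))**2 = (153/452 + 183/(-4930))**2 = (153/452 + 183*(-1/4930))**2 = (153/452 - 183/4930)**2 = (335787/1114180)**2 = 112752909369/1241397072400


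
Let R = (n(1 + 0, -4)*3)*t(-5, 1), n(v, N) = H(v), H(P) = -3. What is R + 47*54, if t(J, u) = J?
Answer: 2583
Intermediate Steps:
n(v, N) = -3
R = 45 (R = -3*3*(-5) = -9*(-5) = 45)
R + 47*54 = 45 + 47*54 = 45 + 2538 = 2583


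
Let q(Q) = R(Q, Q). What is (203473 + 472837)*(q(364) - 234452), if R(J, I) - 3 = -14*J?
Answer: -162006678950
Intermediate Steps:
R(J, I) = 3 - 14*J
q(Q) = 3 - 14*Q
(203473 + 472837)*(q(364) - 234452) = (203473 + 472837)*((3 - 14*364) - 234452) = 676310*((3 - 5096) - 234452) = 676310*(-5093 - 234452) = 676310*(-239545) = -162006678950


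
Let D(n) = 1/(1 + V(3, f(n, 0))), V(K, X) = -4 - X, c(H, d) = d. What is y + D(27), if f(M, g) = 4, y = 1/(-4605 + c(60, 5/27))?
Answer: -124519/870310 ≈ -0.14307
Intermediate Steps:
y = -27/124330 (y = 1/(-4605 + 5/27) = 1/(-124330/27) = -27/124330 ≈ -0.00021716)
D(n) = -1/7 (D(n) = 1/(1 + (-4 - 1*4)) = 1/(1 + (-4 - 4)) = 1/(1 - 8) = 1/(-7) = -1/7)
y + D(27) = -27/124330 - 1/7 = -124519/870310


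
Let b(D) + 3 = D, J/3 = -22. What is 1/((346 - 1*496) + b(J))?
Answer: -1/219 ≈ -0.0045662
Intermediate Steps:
J = -66 (J = 3*(-22) = -66)
b(D) = -3 + D
1/((346 - 1*496) + b(J)) = 1/((346 - 1*496) + (-3 - 66)) = 1/((346 - 496) - 69) = 1/(-150 - 69) = 1/(-219) = -1/219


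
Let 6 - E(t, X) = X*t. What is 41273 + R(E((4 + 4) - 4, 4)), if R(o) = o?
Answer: 41263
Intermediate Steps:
E(t, X) = 6 - X*t
41273 + R(E((4 + 4) - 4, 4)) = 41273 + (6 - 1*4*((4 + 4) - 4)) = 41273 + (6 - 1*4*(8 - 4)) = 41273 + (6 - 1*4*4) = 41273 + (6 - 16) = 41273 - 10 = 41263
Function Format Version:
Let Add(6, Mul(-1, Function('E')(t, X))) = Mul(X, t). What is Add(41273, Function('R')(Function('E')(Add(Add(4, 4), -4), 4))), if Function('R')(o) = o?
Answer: 41263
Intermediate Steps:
Function('E')(t, X) = Add(6, Mul(-1, X, t)) (Function('E')(t, X) = Add(6, Mul(-1, Mul(X, t))) = Add(6, Mul(-1, X, t)))
Add(41273, Function('R')(Function('E')(Add(Add(4, 4), -4), 4))) = Add(41273, Add(6, Mul(-1, 4, Add(Add(4, 4), -4)))) = Add(41273, Add(6, Mul(-1, 4, Add(8, -4)))) = Add(41273, Add(6, Mul(-1, 4, 4))) = Add(41273, Add(6, -16)) = Add(41273, -10) = 41263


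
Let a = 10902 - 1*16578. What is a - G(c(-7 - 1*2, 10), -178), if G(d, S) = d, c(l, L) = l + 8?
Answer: -5675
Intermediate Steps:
c(l, L) = 8 + l
a = -5676 (a = 10902 - 16578 = -5676)
a - G(c(-7 - 1*2, 10), -178) = -5676 - (8 + (-7 - 1*2)) = -5676 - (8 + (-7 - 2)) = -5676 - (8 - 9) = -5676 - 1*(-1) = -5676 + 1 = -5675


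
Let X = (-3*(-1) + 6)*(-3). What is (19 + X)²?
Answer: 64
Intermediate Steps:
X = -27 (X = (3 + 6)*(-3) = 9*(-3) = -27)
(19 + X)² = (19 - 27)² = (-8)² = 64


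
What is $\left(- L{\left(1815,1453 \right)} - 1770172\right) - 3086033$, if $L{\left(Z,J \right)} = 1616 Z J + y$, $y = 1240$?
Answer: $-4266564565$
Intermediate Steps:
$L{\left(Z,J \right)} = 1240 + 1616 J Z$ ($L{\left(Z,J \right)} = 1616 Z J + 1240 = 1616 J Z + 1240 = 1240 + 1616 J Z$)
$\left(- L{\left(1815,1453 \right)} - 1770172\right) - 3086033 = \left(- (1240 + 1616 \cdot 1453 \cdot 1815) - 1770172\right) - 3086033 = \left(- (1240 + 4261707120) - 1770172\right) - 3086033 = \left(\left(-1\right) 4261708360 - 1770172\right) - 3086033 = \left(-4261708360 - 1770172\right) - 3086033 = -4263478532 - 3086033 = -4266564565$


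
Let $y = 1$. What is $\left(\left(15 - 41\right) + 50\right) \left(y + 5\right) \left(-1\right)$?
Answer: $-144$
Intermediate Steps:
$\left(\left(15 - 41\right) + 50\right) \left(y + 5\right) \left(-1\right) = \left(\left(15 - 41\right) + 50\right) \left(1 + 5\right) \left(-1\right) = \left(-26 + 50\right) 6 \left(-1\right) = 24 \left(-6\right) = -144$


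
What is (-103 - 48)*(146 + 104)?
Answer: -37750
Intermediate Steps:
(-103 - 48)*(146 + 104) = -151*250 = -37750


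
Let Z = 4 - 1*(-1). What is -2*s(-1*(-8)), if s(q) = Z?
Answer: -10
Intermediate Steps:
Z = 5 (Z = 4 + 1 = 5)
s(q) = 5
-2*s(-1*(-8)) = -2*5 = -10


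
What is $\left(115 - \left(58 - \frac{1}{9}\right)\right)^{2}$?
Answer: $\frac{264196}{81} \approx 3261.7$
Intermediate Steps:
$\left(115 - \left(58 - \frac{1}{9}\right)\right)^{2} = \left(115 + \left(-58 + \frac{1}{9}\right)\right)^{2} = \left(115 - \frac{521}{9}\right)^{2} = \left(\frac{514}{9}\right)^{2} = \frac{264196}{81}$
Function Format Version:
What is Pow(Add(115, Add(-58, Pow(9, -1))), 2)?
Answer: Rational(264196, 81) ≈ 3261.7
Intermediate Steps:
Pow(Add(115, Add(-58, Pow(9, -1))), 2) = Pow(Add(115, Add(-58, Rational(1, 9))), 2) = Pow(Add(115, Rational(-521, 9)), 2) = Pow(Rational(514, 9), 2) = Rational(264196, 81)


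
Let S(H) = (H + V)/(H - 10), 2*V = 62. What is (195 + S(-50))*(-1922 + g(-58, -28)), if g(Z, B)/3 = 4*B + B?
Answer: -13722949/30 ≈ -4.5743e+5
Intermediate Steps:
V = 31 (V = (½)*62 = 31)
g(Z, B) = 15*B (g(Z, B) = 3*(4*B + B) = 3*(5*B) = 15*B)
S(H) = (31 + H)/(-10 + H) (S(H) = (H + 31)/(H - 10) = (31 + H)/(-10 + H))
(195 + S(-50))*(-1922 + g(-58, -28)) = (195 + (31 - 50)/(-10 - 50))*(-1922 + 15*(-28)) = (195 - 19/(-60))*(-1922 - 420) = (195 - 1/60*(-19))*(-2342) = (195 + 19/60)*(-2342) = (11719/60)*(-2342) = -13722949/30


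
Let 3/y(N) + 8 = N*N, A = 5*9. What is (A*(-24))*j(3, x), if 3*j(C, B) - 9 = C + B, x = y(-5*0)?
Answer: -4185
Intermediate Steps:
A = 45
y(N) = 3/(-8 + N**2) (y(N) = 3/(-8 + N*N) = 3/(-8 + N**2))
x = -3/8 (x = 3/(-8 + (-5*0)**2) = 3/(-8 + 0**2) = 3/(-8 + 0) = 3/(-8) = 3*(-1/8) = -3/8 ≈ -0.37500)
j(C, B) = 3 + B/3 + C/3 (j(C, B) = 3 + (C + B)/3 = 3 + (B + C)/3 = 3 + (B/3 + C/3) = 3 + B/3 + C/3)
(A*(-24))*j(3, x) = (45*(-24))*(3 + (1/3)*(-3/8) + (1/3)*3) = -1080*(3 - 1/8 + 1) = -1080*31/8 = -4185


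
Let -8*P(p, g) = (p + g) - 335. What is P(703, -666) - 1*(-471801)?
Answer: 1887353/4 ≈ 4.7184e+5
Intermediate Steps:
P(p, g) = 335/8 - g/8 - p/8 (P(p, g) = -((p + g) - 335)/8 = -((g + p) - 335)/8 = -(-335 + g + p)/8 = 335/8 - g/8 - p/8)
P(703, -666) - 1*(-471801) = (335/8 - ⅛*(-666) - ⅛*703) - 1*(-471801) = (335/8 + 333/4 - 703/8) + 471801 = 149/4 + 471801 = 1887353/4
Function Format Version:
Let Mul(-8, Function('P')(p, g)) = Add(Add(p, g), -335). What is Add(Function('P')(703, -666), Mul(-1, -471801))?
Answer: Rational(1887353, 4) ≈ 4.7184e+5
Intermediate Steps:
Function('P')(p, g) = Add(Rational(335, 8), Mul(Rational(-1, 8), g), Mul(Rational(-1, 8), p)) (Function('P')(p, g) = Mul(Rational(-1, 8), Add(Add(p, g), -335)) = Mul(Rational(-1, 8), Add(Add(g, p), -335)) = Mul(Rational(-1, 8), Add(-335, g, p)) = Add(Rational(335, 8), Mul(Rational(-1, 8), g), Mul(Rational(-1, 8), p)))
Add(Function('P')(703, -666), Mul(-1, -471801)) = Add(Add(Rational(335, 8), Mul(Rational(-1, 8), -666), Mul(Rational(-1, 8), 703)), Mul(-1, -471801)) = Add(Add(Rational(335, 8), Rational(333, 4), Rational(-703, 8)), 471801) = Add(Rational(149, 4), 471801) = Rational(1887353, 4)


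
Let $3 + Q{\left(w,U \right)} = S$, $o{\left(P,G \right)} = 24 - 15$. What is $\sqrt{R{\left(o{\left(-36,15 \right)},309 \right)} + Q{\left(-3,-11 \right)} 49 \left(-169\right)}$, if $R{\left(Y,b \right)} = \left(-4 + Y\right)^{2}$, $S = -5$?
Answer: $\sqrt{66273} \approx 257.44$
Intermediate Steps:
$o{\left(P,G \right)} = 9$
$Q{\left(w,U \right)} = -8$ ($Q{\left(w,U \right)} = -3 - 5 = -8$)
$\sqrt{R{\left(o{\left(-36,15 \right)},309 \right)} + Q{\left(-3,-11 \right)} 49 \left(-169\right)} = \sqrt{\left(-4 + 9\right)^{2} + \left(-8\right) 49 \left(-169\right)} = \sqrt{5^{2} - -66248} = \sqrt{25 + 66248} = \sqrt{66273}$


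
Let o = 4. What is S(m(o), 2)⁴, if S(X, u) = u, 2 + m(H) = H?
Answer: 16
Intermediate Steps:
m(H) = -2 + H
S(m(o), 2)⁴ = 2⁴ = 16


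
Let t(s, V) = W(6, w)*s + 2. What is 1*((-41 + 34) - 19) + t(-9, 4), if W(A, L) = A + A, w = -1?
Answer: -132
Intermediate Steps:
W(A, L) = 2*A
t(s, V) = 2 + 12*s (t(s, V) = (2*6)*s + 2 = 12*s + 2 = 2 + 12*s)
1*((-41 + 34) - 19) + t(-9, 4) = 1*((-41 + 34) - 19) + (2 + 12*(-9)) = 1*(-7 - 19) + (2 - 108) = 1*(-26) - 106 = -26 - 106 = -132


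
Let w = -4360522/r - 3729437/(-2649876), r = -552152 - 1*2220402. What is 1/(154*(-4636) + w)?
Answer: -3673462151652/2622635314945001803 ≈ -1.4007e-6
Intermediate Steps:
r = -2772554 (r = -552152 - 2220402 = -2772554)
w = 10947454033685/3673462151652 (w = -4360522/(-2772554) - 3729437/(-2649876) = -4360522*(-1/2772554) - 3729437*(-1/2649876) = 2180261/1386277 + 3729437/2649876 = 10947454033685/3673462151652 ≈ 2.9801)
1/(154*(-4636) + w) = 1/(154*(-4636) + 10947454033685/3673462151652) = 1/(-713944 + 10947454033685/3673462151652) = 1/(-2622635314945001803/3673462151652) = -3673462151652/2622635314945001803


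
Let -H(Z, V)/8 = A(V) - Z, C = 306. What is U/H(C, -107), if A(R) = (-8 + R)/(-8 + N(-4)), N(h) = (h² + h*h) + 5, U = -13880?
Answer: -50315/8989 ≈ -5.5974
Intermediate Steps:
N(h) = 5 + 2*h² (N(h) = (h² + h²) + 5 = 2*h² + 5 = 5 + 2*h²)
A(R) = -8/29 + R/29 (A(R) = (-8 + R)/(-8 + (5 + 2*(-4)²)) = (-8 + R)/(-8 + (5 + 2*16)) = (-8 + R)/(-8 + (5 + 32)) = (-8 + R)/(-8 + 37) = (-8 + R)/29 = (-8 + R)*(1/29) = -8/29 + R/29)
H(Z, V) = 64/29 + 8*Z - 8*V/29 (H(Z, V) = -8*((-8/29 + V/29) - Z) = -8*(-8/29 - Z + V/29) = 64/29 + 8*Z - 8*V/29)
U/H(C, -107) = -13880/(64/29 + 8*306 - 8/29*(-107)) = -13880/(64/29 + 2448 + 856/29) = -13880/71912/29 = -13880*29/71912 = -50315/8989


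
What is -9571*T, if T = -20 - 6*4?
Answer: 421124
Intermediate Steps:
T = -44 (T = -20 - 1*24 = -20 - 24 = -44)
-9571*T = -9571*(-44) = 421124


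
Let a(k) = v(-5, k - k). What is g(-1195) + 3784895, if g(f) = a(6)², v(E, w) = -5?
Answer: 3784920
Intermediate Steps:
a(k) = -5
g(f) = 25 (g(f) = (-5)² = 25)
g(-1195) + 3784895 = 25 + 3784895 = 3784920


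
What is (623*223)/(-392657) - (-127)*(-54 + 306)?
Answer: 12566455699/392657 ≈ 32004.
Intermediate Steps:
(623*223)/(-392657) - (-127)*(-54 + 306) = 138929*(-1/392657) - (-127)*252 = -138929/392657 - 1*(-32004) = -138929/392657 + 32004 = 12566455699/392657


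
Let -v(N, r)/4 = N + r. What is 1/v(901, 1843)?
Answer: -1/10976 ≈ -9.1108e-5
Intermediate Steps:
v(N, r) = -4*N - 4*r (v(N, r) = -4*(N + r) = -4*N - 4*r)
1/v(901, 1843) = 1/(-4*901 - 4*1843) = 1/(-3604 - 7372) = 1/(-10976) = -1/10976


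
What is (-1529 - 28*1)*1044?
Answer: -1625508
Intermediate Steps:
(-1529 - 28*1)*1044 = (-1529 - 28)*1044 = -1557*1044 = -1625508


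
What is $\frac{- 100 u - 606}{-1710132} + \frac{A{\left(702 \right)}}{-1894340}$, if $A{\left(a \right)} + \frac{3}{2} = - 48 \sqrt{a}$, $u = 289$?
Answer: $\frac{27948480619}{1619785726440} + \frac{36 \sqrt{78}}{473585} \approx 0.017926$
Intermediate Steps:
$A{\left(a \right)} = - \frac{3}{2} - 48 \sqrt{a}$
$\frac{- 100 u - 606}{-1710132} + \frac{A{\left(702 \right)}}{-1894340} = \frac{\left(-100\right) 289 - 606}{-1710132} + \frac{- \frac{3}{2} - 48 \sqrt{702}}{-1894340} = \left(-28900 - 606\right) \left(- \frac{1}{1710132}\right) + \left(- \frac{3}{2} - 48 \cdot 3 \sqrt{78}\right) \left(- \frac{1}{1894340}\right) = \left(-29506\right) \left(- \frac{1}{1710132}\right) + \left(- \frac{3}{2} - 144 \sqrt{78}\right) \left(- \frac{1}{1894340}\right) = \frac{14753}{855066} + \left(\frac{3}{3788680} + \frac{36 \sqrt{78}}{473585}\right) = \frac{27948480619}{1619785726440} + \frac{36 \sqrt{78}}{473585}$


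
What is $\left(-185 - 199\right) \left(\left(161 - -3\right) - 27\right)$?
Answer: $-52608$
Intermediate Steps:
$\left(-185 - 199\right) \left(\left(161 - -3\right) - 27\right) = - 384 \left(\left(161 + 3\right) - 27\right) = - 384 \left(164 - 27\right) = \left(-384\right) 137 = -52608$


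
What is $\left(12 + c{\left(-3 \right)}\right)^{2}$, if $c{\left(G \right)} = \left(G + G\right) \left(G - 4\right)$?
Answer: $2916$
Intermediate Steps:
$c{\left(G \right)} = 2 G \left(-4 + G\right)$
$\left(12 + c{\left(-3 \right)}\right)^{2} = \left(12 + 2 \left(-3\right) \left(-4 - 3\right)\right)^{2} = \left(12 + 2 \left(-3\right) \left(-7\right)\right)^{2} = \left(12 + 42\right)^{2} = 54^{2} = 2916$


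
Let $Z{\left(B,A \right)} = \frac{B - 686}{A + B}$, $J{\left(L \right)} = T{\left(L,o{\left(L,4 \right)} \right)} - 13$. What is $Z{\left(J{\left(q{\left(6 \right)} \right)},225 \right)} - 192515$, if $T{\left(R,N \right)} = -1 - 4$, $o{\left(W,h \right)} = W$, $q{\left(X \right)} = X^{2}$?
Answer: $- \frac{39851309}{207} \approx -1.9252 \cdot 10^{5}$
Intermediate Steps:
$T{\left(R,N \right)} = -5$ ($T{\left(R,N \right)} = -1 - 4 = -5$)
$J{\left(L \right)} = -18$ ($J{\left(L \right)} = -5 - 13 = -18$)
$Z{\left(B,A \right)} = \frac{-686 + B}{A + B}$
$Z{\left(J{\left(q{\left(6 \right)} \right)},225 \right)} - 192515 = \frac{-686 - 18}{225 - 18} - 192515 = \frac{1}{207} \left(-704\right) - 192515 = - \frac{704}{207} - 192515 = - \frac{39851309}{207}$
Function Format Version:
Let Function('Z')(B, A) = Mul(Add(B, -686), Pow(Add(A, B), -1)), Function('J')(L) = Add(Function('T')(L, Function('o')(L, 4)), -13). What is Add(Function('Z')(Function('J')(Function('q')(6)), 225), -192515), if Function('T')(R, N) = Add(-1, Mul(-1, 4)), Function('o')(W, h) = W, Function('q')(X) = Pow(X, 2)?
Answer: Rational(-39851309, 207) ≈ -1.9252e+5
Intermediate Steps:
Function('T')(R, N) = -5 (Function('T')(R, N) = Add(-1, -4) = -5)
Function('J')(L) = -18 (Function('J')(L) = Add(-5, -13) = -18)
Function('Z')(B, A) = Mul(Pow(Add(A, B), -1), Add(-686, B)) (Function('Z')(B, A) = Mul(Add(-686, B), Pow(Add(A, B), -1)) = Mul(Pow(Add(A, B), -1), Add(-686, B)))
Add(Function('Z')(Function('J')(Function('q')(6)), 225), -192515) = Add(Mul(Pow(Add(225, -18), -1), Add(-686, -18)), -192515) = Add(Mul(Pow(207, -1), -704), -192515) = Add(Mul(Rational(1, 207), -704), -192515) = Add(Rational(-704, 207), -192515) = Rational(-39851309, 207)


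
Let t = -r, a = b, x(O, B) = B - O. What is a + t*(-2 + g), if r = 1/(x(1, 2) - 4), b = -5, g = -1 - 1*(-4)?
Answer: -14/3 ≈ -4.6667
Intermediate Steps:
g = 3 (g = -1 + 4 = 3)
a = -5
r = -⅓ (r = 1/((2 - 1*1) - 4) = 1/((2 - 1) - 4) = 1/(1 - 4) = 1/(-3) = -⅓ ≈ -0.33333)
t = ⅓ (t = -1*(-⅓) = ⅓ ≈ 0.33333)
a + t*(-2 + g) = -5 + (-2 + 3)/3 = -5 + (⅓)*1 = -5 + ⅓ = -14/3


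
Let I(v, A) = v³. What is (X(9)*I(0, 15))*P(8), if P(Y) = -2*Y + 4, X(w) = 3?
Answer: 0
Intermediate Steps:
P(Y) = 4 - 2*Y
(X(9)*I(0, 15))*P(8) = (3*0³)*(4 - 2*8) = (3*0)*(4 - 16) = 0*(-12) = 0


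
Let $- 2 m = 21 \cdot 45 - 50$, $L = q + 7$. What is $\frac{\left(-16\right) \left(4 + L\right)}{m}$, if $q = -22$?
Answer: $- \frac{352}{895} \approx -0.3933$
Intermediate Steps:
$L = -15$ ($L = -22 + 7 = -15$)
$m = - \frac{895}{2}$ ($m = - \frac{21 \cdot 45 - 50}{2} = - \frac{945 - 50}{2} = \left(- \frac{1}{2}\right) 895 = - \frac{895}{2} \approx -447.5$)
$\frac{\left(-16\right) \left(4 + L\right)}{m} = \frac{\left(-16\right) \left(4 - 15\right)}{- \frac{895}{2}} = \left(-16\right) \left(-11\right) \left(- \frac{2}{895}\right) = 176 \left(- \frac{2}{895}\right) = - \frac{352}{895}$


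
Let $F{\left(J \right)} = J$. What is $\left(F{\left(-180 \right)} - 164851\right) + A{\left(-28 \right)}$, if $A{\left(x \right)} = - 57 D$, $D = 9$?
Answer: $-165544$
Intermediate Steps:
$A{\left(x \right)} = -513$ ($A{\left(x \right)} = \left(-57\right) 9 = -513$)
$\left(F{\left(-180 \right)} - 164851\right) + A{\left(-28 \right)} = \left(-180 - 164851\right) - 513 = -165031 - 513 = -165544$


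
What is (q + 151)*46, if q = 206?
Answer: 16422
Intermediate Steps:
(q + 151)*46 = (206 + 151)*46 = 357*46 = 16422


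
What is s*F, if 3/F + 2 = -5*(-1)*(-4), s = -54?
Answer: 81/11 ≈ 7.3636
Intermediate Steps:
F = -3/22 (F = 3/(-2 - 5*(-1)*(-4)) = 3/(-2 + 5*(-4)) = 3/(-2 - 20) = 3/(-22) = 3*(-1/22) = -3/22 ≈ -0.13636)
s*F = -54*(-3/22) = 81/11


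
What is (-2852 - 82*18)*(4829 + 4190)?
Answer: -39034232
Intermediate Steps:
(-2852 - 82*18)*(4829 + 4190) = (-2852 - 1476)*9019 = -4328*9019 = -39034232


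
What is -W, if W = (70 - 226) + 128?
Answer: 28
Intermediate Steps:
W = -28 (W = -156 + 128 = -28)
-W = -1*(-28) = 28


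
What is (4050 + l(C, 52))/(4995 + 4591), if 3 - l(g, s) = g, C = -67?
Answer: 2060/4793 ≈ 0.42979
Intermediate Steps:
l(g, s) = 3 - g
(4050 + l(C, 52))/(4995 + 4591) = (4050 + (3 - 1*(-67)))/(4995 + 4591) = (4050 + (3 + 67))/9586 = (4050 + 70)*(1/9586) = 4120*(1/9586) = 2060/4793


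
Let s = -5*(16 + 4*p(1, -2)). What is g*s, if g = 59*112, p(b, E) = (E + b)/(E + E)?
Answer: -561680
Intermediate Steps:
p(b, E) = (E + b)/(2*E) (p(b, E) = (E + b)/((2*E)) = (E + b)*(1/(2*E)) = (E + b)/(2*E))
s = -85 (s = -5*(16 + 4*((½)*(-2 + 1)/(-2))) = -5*(16 + 4*((½)*(-½)*(-1))) = -5*(16 + 4*(¼)) = -5*(16 + 1) = -5*17 = -85)
g = 6608
g*s = 6608*(-85) = -561680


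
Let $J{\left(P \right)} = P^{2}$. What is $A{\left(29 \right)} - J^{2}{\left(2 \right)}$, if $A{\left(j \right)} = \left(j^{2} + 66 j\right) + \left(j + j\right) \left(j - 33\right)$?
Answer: $2507$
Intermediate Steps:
$A{\left(j \right)} = j^{2} + 66 j + 2 j \left(-33 + j\right)$ ($A{\left(j \right)} = \left(j^{2} + 66 j\right) + 2 j \left(-33 + j\right) = j^{2} + 66 j + 2 j \left(-33 + j\right)$)
$A{\left(29 \right)} - J^{2}{\left(2 \right)} = 3 \cdot 29^{2} - \left(2^{2}\right)^{2} = 3 \cdot 841 - 4^{2} = 2523 - 16 = 2507$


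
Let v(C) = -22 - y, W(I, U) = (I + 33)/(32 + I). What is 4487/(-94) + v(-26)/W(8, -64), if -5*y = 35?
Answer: -240367/3854 ≈ -62.368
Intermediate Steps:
y = -7 (y = -1/5*35 = -7)
W(I, U) = (33 + I)/(32 + I)
v(C) = -15 (v(C) = -22 - 1*(-7) = -22 + 7 = -15)
4487/(-94) + v(-26)/W(8, -64) = 4487/(-94) - 15*(32 + 8)/(33 + 8) = 4487*(-1/94) - 15/(41/40) = -4487/94 - 15/((1/40)*41) = -4487/94 - 15/41/40 = -4487/94 - 15*40/41 = -4487/94 - 600/41 = -240367/3854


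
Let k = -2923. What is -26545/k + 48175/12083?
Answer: 461558760/35318609 ≈ 13.068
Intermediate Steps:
-26545/k + 48175/12083 = -26545/(-2923) + 48175/12083 = -26545*(-1/2923) + 48175*(1/12083) = 26545/2923 + 48175/12083 = 461558760/35318609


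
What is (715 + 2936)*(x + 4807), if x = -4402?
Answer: 1478655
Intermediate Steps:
(715 + 2936)*(x + 4807) = (715 + 2936)*(-4402 + 4807) = 3651*405 = 1478655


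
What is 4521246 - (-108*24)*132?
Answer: 4863390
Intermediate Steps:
4521246 - (-108*24)*132 = 4521246 - (-2592)*132 = 4521246 - 1*(-342144) = 4521246 + 342144 = 4863390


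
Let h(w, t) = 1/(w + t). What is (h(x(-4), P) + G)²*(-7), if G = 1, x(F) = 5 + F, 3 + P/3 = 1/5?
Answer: -7168/1369 ≈ -5.2359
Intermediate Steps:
P = -42/5 (P = -9 + 3*(1/5) = -9 + 3*(1*(⅕)) = -9 + 3*(⅕) = -9 + ⅗ = -42/5 ≈ -8.4000)
h(w, t) = 1/(t + w)
(h(x(-4), P) + G)²*(-7) = (1/(-42/5 + (5 - 4)) + 1)²*(-7) = (1/(-42/5 + 1) + 1)²*(-7) = (1/(-37/5) + 1)²*(-7) = (-5/37 + 1)²*(-7) = (32/37)²*(-7) = (1024/1369)*(-7) = -7168/1369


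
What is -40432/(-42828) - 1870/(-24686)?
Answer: 134774089/132156501 ≈ 1.0198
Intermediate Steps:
-40432/(-42828) - 1870/(-24686) = -40432*(-1/42828) - 1870*(-1/24686) = 10108/10707 + 935/12343 = 134774089/132156501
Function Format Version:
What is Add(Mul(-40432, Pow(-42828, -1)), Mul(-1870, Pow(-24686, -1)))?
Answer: Rational(134774089, 132156501) ≈ 1.0198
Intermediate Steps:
Add(Mul(-40432, Pow(-42828, -1)), Mul(-1870, Pow(-24686, -1))) = Add(Mul(-40432, Rational(-1, 42828)), Mul(-1870, Rational(-1, 24686))) = Add(Rational(10108, 10707), Rational(935, 12343)) = Rational(134774089, 132156501)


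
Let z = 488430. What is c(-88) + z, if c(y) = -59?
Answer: 488371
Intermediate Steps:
c(-88) + z = -59 + 488430 = 488371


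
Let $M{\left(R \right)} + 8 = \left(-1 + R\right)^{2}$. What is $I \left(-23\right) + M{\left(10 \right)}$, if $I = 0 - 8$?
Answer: $257$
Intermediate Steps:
$M{\left(R \right)} = -8 + \left(-1 + R\right)^{2}$
$I = -8$ ($I = 0 - 8 = -8$)
$I \left(-23\right) + M{\left(10 \right)} = \left(-8\right) \left(-23\right) - \left(8 - \left(-1 + 10\right)^{2}\right) = 184 - \left(8 - 9^{2}\right) = 184 + \left(-8 + 81\right) = 184 + 73 = 257$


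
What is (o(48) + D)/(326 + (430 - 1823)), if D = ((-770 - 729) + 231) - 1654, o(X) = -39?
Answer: 2961/1067 ≈ 2.7751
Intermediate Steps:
D = -2922 (D = (-1499 + 231) - 1654 = -1268 - 1654 = -2922)
(o(48) + D)/(326 + (430 - 1823)) = (-39 - 2922)/(326 + (430 - 1823)) = -2961/(326 - 1393) = -2961/(-1067) = -2961*(-1/1067) = 2961/1067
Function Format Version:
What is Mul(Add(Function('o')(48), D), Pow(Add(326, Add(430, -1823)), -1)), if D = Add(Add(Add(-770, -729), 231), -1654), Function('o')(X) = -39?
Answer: Rational(2961, 1067) ≈ 2.7751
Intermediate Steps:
D = -2922 (D = Add(Add(-1499, 231), -1654) = Add(-1268, -1654) = -2922)
Mul(Add(Function('o')(48), D), Pow(Add(326, Add(430, -1823)), -1)) = Mul(Add(-39, -2922), Pow(Add(326, Add(430, -1823)), -1)) = Mul(-2961, Pow(Add(326, -1393), -1)) = Mul(-2961, Pow(-1067, -1)) = Mul(-2961, Rational(-1, 1067)) = Rational(2961, 1067)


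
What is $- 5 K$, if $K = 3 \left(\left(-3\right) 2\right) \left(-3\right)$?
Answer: $-270$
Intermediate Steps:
$K = 54$ ($K = 3 \left(-6\right) \left(-3\right) = \left(-18\right) \left(-3\right) = 54$)
$- 5 K = \left(-5\right) 54 = -270$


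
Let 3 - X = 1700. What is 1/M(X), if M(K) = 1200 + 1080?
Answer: 1/2280 ≈ 0.00043860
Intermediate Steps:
X = -1697 (X = 3 - 1*1700 = 3 - 1700 = -1697)
M(K) = 2280
1/M(X) = 1/2280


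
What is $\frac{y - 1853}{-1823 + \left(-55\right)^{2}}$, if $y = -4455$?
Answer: $- \frac{3154}{601} \approx -5.2479$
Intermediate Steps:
$\frac{y - 1853}{-1823 + \left(-55\right)^{2}} = \frac{-4455 - 1853}{-1823 + \left(-55\right)^{2}} = - \frac{6308}{-1823 + 3025} = - \frac{6308}{1202} = \left(-6308\right) \frac{1}{1202} = - \frac{3154}{601}$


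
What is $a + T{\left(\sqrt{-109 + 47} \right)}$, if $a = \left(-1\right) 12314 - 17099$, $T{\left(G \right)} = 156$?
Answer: $-29257$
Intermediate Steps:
$a = -29413$ ($a = -12314 - 17099 = -29413$)
$a + T{\left(\sqrt{-109 + 47} \right)} = -29413 + 156 = -29257$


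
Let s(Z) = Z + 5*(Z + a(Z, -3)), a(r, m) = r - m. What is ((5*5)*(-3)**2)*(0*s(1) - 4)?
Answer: -900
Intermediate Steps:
s(Z) = 15 + 11*Z (s(Z) = Z + 5*(Z + (Z - 1*(-3))) = Z + 5*(Z + (Z + 3)) = Z + 5*(Z + (3 + Z)) = Z + 5*(3 + 2*Z) = Z + (15 + 10*Z) = 15 + 11*Z)
((5*5)*(-3)**2)*(0*s(1) - 4) = ((5*5)*(-3)**2)*(0*(15 + 11*1) - 4) = (25*9)*(0*(15 + 11) - 4) = 225*(0*26 - 4) = 225*(0 - 4) = 225*(-4) = -900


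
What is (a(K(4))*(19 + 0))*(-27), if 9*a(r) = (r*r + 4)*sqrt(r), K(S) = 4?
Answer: -2280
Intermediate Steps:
a(r) = sqrt(r)*(4 + r**2)/9 (a(r) = ((r*r + 4)*sqrt(r))/9 = ((r**2 + 4)*sqrt(r))/9 = ((4 + r**2)*sqrt(r))/9 = (sqrt(r)*(4 + r**2))/9 = sqrt(r)*(4 + r**2)/9)
(a(K(4))*(19 + 0))*(-27) = ((sqrt(4)*(4 + 4**2)/9)*(19 + 0))*(-27) = (((1/9)*2*(4 + 16))*19)*(-27) = (((1/9)*2*20)*19)*(-27) = ((40/9)*19)*(-27) = (760/9)*(-27) = -2280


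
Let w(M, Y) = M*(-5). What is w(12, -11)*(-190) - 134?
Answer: 11266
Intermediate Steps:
w(M, Y) = -5*M
w(12, -11)*(-190) - 134 = -5*12*(-190) - 134 = -60*(-190) - 134 = 11400 - 134 = 11266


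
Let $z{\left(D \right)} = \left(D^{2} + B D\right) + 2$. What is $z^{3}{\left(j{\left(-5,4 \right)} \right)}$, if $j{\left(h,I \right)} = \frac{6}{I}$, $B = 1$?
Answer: $\frac{12167}{64} \approx 190.11$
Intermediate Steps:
$z{\left(D \right)} = 2 + D + D^{2}$ ($z{\left(D \right)} = \left(D^{2} + 1 D\right) + 2 = \left(D^{2} + D\right) + 2 = \left(D + D^{2}\right) + 2 = 2 + D + D^{2}$)
$z^{3}{\left(j{\left(-5,4 \right)} \right)} = \left(2 + \frac{6}{4} + \left(\frac{6}{4}\right)^{2}\right)^{3} = \left(2 + 6 \cdot \frac{1}{4} + \left(6 \cdot \frac{1}{4}\right)^{2}\right)^{3} = \left(2 + \frac{3}{2} + \left(\frac{3}{2}\right)^{2}\right)^{3} = \left(2 + \frac{3}{2} + \frac{9}{4}\right)^{3} = \left(\frac{23}{4}\right)^{3} = \frac{12167}{64}$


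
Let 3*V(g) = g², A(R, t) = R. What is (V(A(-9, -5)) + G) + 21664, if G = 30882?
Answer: 52573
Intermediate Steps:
V(g) = g²/3
(V(A(-9, -5)) + G) + 21664 = ((⅓)*(-9)² + 30882) + 21664 = ((⅓)*81 + 30882) + 21664 = (27 + 30882) + 21664 = 30909 + 21664 = 52573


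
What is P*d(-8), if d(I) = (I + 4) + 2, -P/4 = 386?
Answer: 3088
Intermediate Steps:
P = -1544 (P = -4*386 = -1544)
d(I) = 6 + I (d(I) = (4 + I) + 2 = 6 + I)
P*d(-8) = -1544*(6 - 8) = -1544*(-2) = 3088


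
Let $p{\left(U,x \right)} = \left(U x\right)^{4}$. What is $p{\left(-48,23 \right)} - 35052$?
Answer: $1485512406804$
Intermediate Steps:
$p{\left(U,x \right)} = U^{4} x^{4}$
$p{\left(-48,23 \right)} - 35052 = \left(-48\right)^{4} \cdot 23^{4} - 35052 = 5308416 \cdot 279841 - 35052 = 1485512441856 - 35052 = 1485512406804$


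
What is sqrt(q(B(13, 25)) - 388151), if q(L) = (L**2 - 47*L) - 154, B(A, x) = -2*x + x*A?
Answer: 7*I*sqrt(6645) ≈ 570.62*I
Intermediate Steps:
B(A, x) = -2*x + A*x
q(L) = -154 + L**2 - 47*L
sqrt(q(B(13, 25)) - 388151) = sqrt((-154 + (25*(-2 + 13))**2 - 1175*(-2 + 13)) - 388151) = sqrt((-154 + (25*11)**2 - 1175*11) - 388151) = sqrt((-154 + 275**2 - 47*275) - 388151) = sqrt((-154 + 75625 - 12925) - 388151) = sqrt(62546 - 388151) = sqrt(-325605) = 7*I*sqrt(6645)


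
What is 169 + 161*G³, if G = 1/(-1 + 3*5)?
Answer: 66271/392 ≈ 169.06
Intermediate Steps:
G = 1/14 (G = 1/(-1 + 15) = 1/14 ≈ 0.071429)
169 + 161*G³ = 169 + 161*(1/14)³ = 169 + 161*(1/2744) = 169 + 23/392 = 66271/392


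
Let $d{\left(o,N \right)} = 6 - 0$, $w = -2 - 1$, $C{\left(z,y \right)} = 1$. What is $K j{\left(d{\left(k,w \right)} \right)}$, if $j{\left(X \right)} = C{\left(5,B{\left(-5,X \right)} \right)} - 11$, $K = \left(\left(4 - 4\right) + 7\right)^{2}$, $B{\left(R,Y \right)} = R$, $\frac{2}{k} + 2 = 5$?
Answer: $-490$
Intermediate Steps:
$k = \frac{2}{3}$ ($k = \frac{2}{-2 + 5} = \frac{2}{3} \approx 0.66667$)
$w = -3$ ($w = -2 - 1 = -3$)
$d{\left(o,N \right)} = 6$ ($d{\left(o,N \right)} = 6 + 0 = 6$)
$K = 49$ ($K = \left(\left(4 - 4\right) + 7\right)^{2} = \left(0 + 7\right)^{2} = 7^{2} = 49$)
$j{\left(X \right)} = -10$ ($j{\left(X \right)} = 1 - 11 = -10$)
$K j{\left(d{\left(k,w \right)} \right)} = 49 \left(-10\right) = -490$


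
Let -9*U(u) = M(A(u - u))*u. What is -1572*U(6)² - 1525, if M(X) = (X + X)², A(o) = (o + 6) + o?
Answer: -14489077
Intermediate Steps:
A(o) = 6 + 2*o (A(o) = (6 + o) + o = 6 + 2*o)
M(X) = 4*X² (M(X) = (2*X)² = 4*X²)
U(u) = -16*u (U(u) = -4*(6 + 2*(u - u))²*u/9 = -4*(6 + 2*0)²*u/9 = -4*(6 + 0)²*u/9 = -4*6²*u/9 = -4*36*u/9 = -16*u)
-1572*U(6)² - 1525 = -1572*(-16*6)² - 1525 = -1572*(-96)² - 1525 = -1572*9216 - 1525 = -14487552 - 1525 = -14489077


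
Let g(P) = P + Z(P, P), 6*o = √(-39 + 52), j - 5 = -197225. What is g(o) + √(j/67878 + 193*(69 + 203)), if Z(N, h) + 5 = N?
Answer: -5 + √13/3 + √746474953146/3771 ≈ 225.32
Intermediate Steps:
j = -197220 (j = 5 - 197225 = -197220)
Z(N, h) = -5 + N
o = √13/6 (o = √(-39 + 52)/6 = √13/6 ≈ 0.60093)
g(P) = -5 + 2*P (g(P) = P + (-5 + P) = -5 + 2*P)
g(o) + √(j/67878 + 193*(69 + 203)) = (-5 + 2*(√13/6)) + √(-197220/67878 + 193*(69 + 203)) = (-5 + √13/3) + √(-197220*1/67878 + 193*272) = (-5 + √13/3) + √(-32870/11313 + 52496) = (-5 + √13/3) + √(593854378/11313) = (-5 + √13/3) + √746474953146/3771 = -5 + √13/3 + √746474953146/3771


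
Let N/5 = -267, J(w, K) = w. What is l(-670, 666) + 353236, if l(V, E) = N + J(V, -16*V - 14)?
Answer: 351231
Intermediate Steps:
N = -1335 (N = 5*(-267) = -1335)
l(V, E) = -1335 + V
l(-670, 666) + 353236 = (-1335 - 670) + 353236 = -2005 + 353236 = 351231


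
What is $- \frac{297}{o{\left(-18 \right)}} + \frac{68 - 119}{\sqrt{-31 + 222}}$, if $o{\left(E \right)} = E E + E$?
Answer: $- \frac{33}{34} - \frac{51 \sqrt{191}}{191} \approx -4.6608$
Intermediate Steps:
$o{\left(E \right)} = E + E^{2}$ ($o{\left(E \right)} = E^{2} + E = E + E^{2}$)
$- \frac{297}{o{\left(-18 \right)}} + \frac{68 - 119}{\sqrt{-31 + 222}} = - \frac{297}{\left(-18\right) \left(1 - 18\right)} + \frac{68 - 119}{\sqrt{-31 + 222}} = - \frac{297}{\left(-18\right) \left(-17\right)} + \frac{68 - 119}{\sqrt{191}} = - \frac{297}{306} - 51 \frac{\sqrt{191}}{191} = \left(-297\right) \frac{1}{306} - \frac{51 \sqrt{191}}{191} = - \frac{33}{34} - \frac{51 \sqrt{191}}{191}$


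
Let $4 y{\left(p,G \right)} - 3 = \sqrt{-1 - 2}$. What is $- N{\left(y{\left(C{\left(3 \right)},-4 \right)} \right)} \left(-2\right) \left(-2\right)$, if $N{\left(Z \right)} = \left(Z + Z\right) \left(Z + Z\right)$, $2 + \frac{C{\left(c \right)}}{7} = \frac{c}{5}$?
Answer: $- \left(3 + i \sqrt{3}\right)^{2} \approx -6.0 - 10.392 i$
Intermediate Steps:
$C{\left(c \right)} = -14 + \frac{7 c}{5}$ ($C{\left(c \right)} = -14 + 7 \frac{c}{5} = -14 + \frac{7 c}{5}$)
$y{\left(p,G \right)} = \frac{3}{4} + \frac{i \sqrt{3}}{4}$ ($y{\left(p,G \right)} = \frac{3}{4} + \frac{\sqrt{-1 - 2}}{4} = \frac{3}{4} + \frac{\sqrt{-3}}{4} = \frac{3}{4} + \frac{i \sqrt{3}}{4}$)
$N{\left(Z \right)} = 4 Z^{2}$ ($N{\left(Z \right)} = 2 Z 2 Z = 4 Z^{2}$)
$- N{\left(y{\left(C{\left(3 \right)},-4 \right)} \right)} \left(-2\right) \left(-2\right) = - 4 \left(\frac{3}{4} + \frac{i \sqrt{3}}{4}\right)^{2} \left(-2\right) \left(-2\right) = - - 8 \left(\frac{3}{4} + \frac{i \sqrt{3}}{4}\right)^{2} \left(-2\right) = - 16 \left(\frac{3}{4} + \frac{i \sqrt{3}}{4}\right)^{2}$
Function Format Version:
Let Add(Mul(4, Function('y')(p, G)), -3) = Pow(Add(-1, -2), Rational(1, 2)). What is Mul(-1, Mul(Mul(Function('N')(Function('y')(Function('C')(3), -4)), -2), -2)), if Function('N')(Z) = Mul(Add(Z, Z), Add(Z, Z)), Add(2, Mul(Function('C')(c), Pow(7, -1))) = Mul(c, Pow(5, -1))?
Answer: Mul(-1, Pow(Add(3, Mul(I, Pow(3, Rational(1, 2)))), 2)) ≈ Add(-6.0000, Mul(-10.392, I))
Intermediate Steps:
Function('C')(c) = Add(-14, Mul(Rational(7, 5), c)) (Function('C')(c) = Add(-14, Mul(7, Mul(c, Pow(5, -1)))) = Add(-14, Mul(7, Mul(c, Rational(1, 5)))) = Add(-14, Mul(7, Mul(Rational(1, 5), c))) = Add(-14, Mul(Rational(7, 5), c)))
Function('y')(p, G) = Add(Rational(3, 4), Mul(Rational(1, 4), I, Pow(3, Rational(1, 2)))) (Function('y')(p, G) = Add(Rational(3, 4), Mul(Rational(1, 4), Pow(Add(-1, -2), Rational(1, 2)))) = Add(Rational(3, 4), Mul(Rational(1, 4), Pow(-3, Rational(1, 2)))) = Add(Rational(3, 4), Mul(Rational(1, 4), Mul(I, Pow(3, Rational(1, 2))))) = Add(Rational(3, 4), Mul(Rational(1, 4), I, Pow(3, Rational(1, 2)))))
Function('N')(Z) = Mul(4, Pow(Z, 2)) (Function('N')(Z) = Mul(Mul(2, Z), Mul(2, Z)) = Mul(4, Pow(Z, 2)))
Mul(-1, Mul(Mul(Function('N')(Function('y')(Function('C')(3), -4)), -2), -2)) = Mul(-1, Mul(Mul(Mul(4, Pow(Add(Rational(3, 4), Mul(Rational(1, 4), I, Pow(3, Rational(1, 2)))), 2)), -2), -2)) = Mul(-1, Mul(Mul(-8, Pow(Add(Rational(3, 4), Mul(Rational(1, 4), I, Pow(3, Rational(1, 2)))), 2)), -2)) = Mul(-1, Mul(16, Pow(Add(Rational(3, 4), Mul(Rational(1, 4), I, Pow(3, Rational(1, 2)))), 2))) = Mul(-16, Pow(Add(Rational(3, 4), Mul(Rational(1, 4), I, Pow(3, Rational(1, 2)))), 2))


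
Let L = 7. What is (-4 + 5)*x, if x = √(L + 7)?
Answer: √14 ≈ 3.7417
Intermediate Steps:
x = √14 (x = √(7 + 7) = √14 ≈ 3.7417)
(-4 + 5)*x = (-4 + 5)*√14 = 1*√14 = √14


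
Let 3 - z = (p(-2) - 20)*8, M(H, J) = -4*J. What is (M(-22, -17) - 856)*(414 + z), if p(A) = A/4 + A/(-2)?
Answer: -451524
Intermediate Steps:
p(A) = -A/4 (p(A) = A*(¼) + A*(-½) = A/4 - A/2 = -A/4)
z = 159 (z = 3 - (-¼*(-2) - 20)*8 = 3 - (½ - 20)*8 = 3 - (-39)*8/2 = 3 - 1*(-156) = 3 + 156 = 159)
(M(-22, -17) - 856)*(414 + z) = (-4*(-17) - 856)*(414 + 159) = (68 - 856)*573 = -788*573 = -451524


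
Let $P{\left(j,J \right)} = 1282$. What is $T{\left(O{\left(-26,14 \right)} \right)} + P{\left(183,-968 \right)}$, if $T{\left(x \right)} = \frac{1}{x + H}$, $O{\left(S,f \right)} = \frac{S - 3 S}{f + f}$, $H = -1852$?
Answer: $\frac{16603175}{12951} \approx 1282.0$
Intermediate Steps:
$O{\left(S,f \right)} = - \frac{S}{f}$ ($O{\left(S,f \right)} = \frac{\left(-2\right) S}{2 f} = - 2 S \frac{1}{2 f} = - \frac{S}{f}$)
$T{\left(x \right)} = \frac{1}{-1852 + x}$ ($T{\left(x \right)} = \frac{1}{x - 1852} = \frac{1}{-1852 + x}$)
$T{\left(O{\left(-26,14 \right)} \right)} + P{\left(183,-968 \right)} = \frac{1}{-1852 - - \frac{26}{14}} + 1282 = \frac{1}{-1852 - \left(-26\right) \frac{1}{14}} + 1282 = \frac{1}{-1852 + \frac{13}{7}} + 1282 = \frac{1}{- \frac{12951}{7}} + 1282 = - \frac{7}{12951} + 1282 = \frac{16603175}{12951}$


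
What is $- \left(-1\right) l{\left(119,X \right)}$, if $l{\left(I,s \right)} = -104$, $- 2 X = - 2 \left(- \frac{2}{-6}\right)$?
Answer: $-104$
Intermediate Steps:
$X = \frac{1}{3}$ ($X = - \frac{\left(-2\right) \left(- \frac{2}{-6}\right)}{2} = - \frac{\left(-2\right) \left(\left(-2\right) \left(- \frac{1}{6}\right)\right)}{2} = - \frac{\left(-2\right) \frac{1}{3}}{2} = \left(- \frac{1}{2}\right) \left(- \frac{2}{3}\right) = \frac{1}{3} \approx 0.33333$)
$- \left(-1\right) l{\left(119,X \right)} = - \left(-1\right) \left(-104\right) = \left(-1\right) 104 = -104$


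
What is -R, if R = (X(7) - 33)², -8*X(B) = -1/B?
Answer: -3411409/3136 ≈ -1087.8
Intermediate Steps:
X(B) = 1/(8*B) (X(B) = -(-1)/(8*B) = 1/(8*B))
R = 3411409/3136 (R = ((⅛)/7 - 33)² = ((⅛)*(⅐) - 33)² = (1/56 - 33)² = (-1847/56)² = 3411409/3136 ≈ 1087.8)
-R = -1*3411409/3136 = -3411409/3136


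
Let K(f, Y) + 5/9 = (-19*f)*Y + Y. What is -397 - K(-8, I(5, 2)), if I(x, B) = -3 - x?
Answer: 7448/9 ≈ 827.56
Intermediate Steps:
K(f, Y) = -5/9 + Y - 19*Y*f (K(f, Y) = -5/9 + ((-19*f)*Y + Y) = -5/9 + (-19*Y*f + Y) = -5/9 + (Y - 19*Y*f) = -5/9 + Y - 19*Y*f)
-397 - K(-8, I(5, 2)) = -397 - (-5/9 + (-3 - 1*5) - 19*(-3 - 1*5)*(-8)) = -397 - (-5/9 + (-3 - 5) - 19*(-3 - 5)*(-8)) = -397 - (-5/9 - 8 - 19*(-8)*(-8)) = -397 - (-5/9 - 8 - 1216) = -397 - 1*(-11021/9) = -397 + 11021/9 = 7448/9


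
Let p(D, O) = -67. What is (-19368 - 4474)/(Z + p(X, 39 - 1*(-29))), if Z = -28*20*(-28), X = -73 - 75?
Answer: -1834/1201 ≈ -1.5271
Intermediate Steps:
X = -148
Z = 15680 (Z = -560*(-28) = 15680)
(-19368 - 4474)/(Z + p(X, 39 - 1*(-29))) = (-19368 - 4474)/(15680 - 67) = -23842/15613 = -23842*1/15613 = -1834/1201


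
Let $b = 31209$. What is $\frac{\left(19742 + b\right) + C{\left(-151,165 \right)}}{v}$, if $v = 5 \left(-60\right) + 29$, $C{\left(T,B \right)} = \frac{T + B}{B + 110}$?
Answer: $- \frac{14011539}{74525} \approx -188.01$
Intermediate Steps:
$C{\left(T,B \right)} = \frac{B + T}{110 + B}$
$v = -271$ ($v = -300 + 29 = -271$)
$\frac{\left(19742 + b\right) + C{\left(-151,165 \right)}}{v} = \frac{\left(19742 + 31209\right) + \frac{165 - 151}{110 + 165}}{-271} = \left(50951 + \frac{1}{275} \cdot 14\right) \left(- \frac{1}{271}\right) = \left(50951 + \frac{14}{275}\right) \left(- \frac{1}{271}\right) = \frac{14011539}{275} \left(- \frac{1}{271}\right) = - \frac{14011539}{74525}$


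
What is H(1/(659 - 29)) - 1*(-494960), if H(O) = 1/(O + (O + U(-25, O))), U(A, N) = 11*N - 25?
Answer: 7789184890/15737 ≈ 4.9496e+5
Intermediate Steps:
U(A, N) = -25 + 11*N
H(O) = 1/(-25 + 13*O) (H(O) = 1/(O + (O + (-25 + 11*O))) = 1/(O + (-25 + 12*O)) = 1/(-25 + 13*O))
H(1/(659 - 29)) - 1*(-494960) = 1/(-25 + 13/(659 - 29)) - 1*(-494960) = 1/(-25 + 13/630) + 494960 = 1/(-15737/630) + 494960 = -630/15737 + 494960 = 7789184890/15737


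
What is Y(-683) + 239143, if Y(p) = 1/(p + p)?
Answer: 326669337/1366 ≈ 2.3914e+5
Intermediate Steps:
Y(p) = 1/(2*p)
Y(-683) + 239143 = (½)/(-683) + 239143 = (½)*(-1/683) + 239143 = -1/1366 + 239143 = 326669337/1366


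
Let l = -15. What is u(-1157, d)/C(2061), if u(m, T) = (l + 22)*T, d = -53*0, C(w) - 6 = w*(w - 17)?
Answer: 0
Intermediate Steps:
C(w) = 6 + w*(-17 + w) (C(w) = 6 + w*(w - 17) = 6 + w*(-17 + w))
d = 0
u(m, T) = 7*T (u(m, T) = (-15 + 22)*T = 7*T)
u(-1157, d)/C(2061) = (7*0)/(6 + 2061² - 17*2061) = 0/(6 + 4247721 - 35037) = 0/4212690 = 0*(1/4212690) = 0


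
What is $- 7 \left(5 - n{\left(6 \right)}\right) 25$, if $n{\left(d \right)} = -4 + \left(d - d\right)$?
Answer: $-1575$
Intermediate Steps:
$n{\left(d \right)} = -4$ ($n{\left(d \right)} = -4 + 0 = -4$)
$- 7 \left(5 - n{\left(6 \right)}\right) 25 = - 7 \left(5 - -4\right) 25 = - 7 \left(5 + 4\right) 25 = \left(-7\right) 9 \cdot 25 = \left(-63\right) 25 = -1575$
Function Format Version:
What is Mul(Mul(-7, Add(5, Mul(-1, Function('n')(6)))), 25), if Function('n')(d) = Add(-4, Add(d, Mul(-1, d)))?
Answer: -1575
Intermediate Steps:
Function('n')(d) = -4 (Function('n')(d) = Add(-4, 0) = -4)
Mul(Mul(-7, Add(5, Mul(-1, Function('n')(6)))), 25) = Mul(Mul(-7, Add(5, Mul(-1, -4))), 25) = Mul(Mul(-7, Add(5, 4)), 25) = Mul(Mul(-7, 9), 25) = Mul(-63, 25) = -1575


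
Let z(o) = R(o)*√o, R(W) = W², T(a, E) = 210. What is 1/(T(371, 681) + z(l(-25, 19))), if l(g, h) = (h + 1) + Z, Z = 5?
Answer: 1/3335 ≈ 0.00029985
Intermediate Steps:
l(g, h) = 6 + h (l(g, h) = (h + 1) + 5 = (1 + h) + 5 = 6 + h)
z(o) = o^(5/2) (z(o) = o²*√o = o^(5/2))
1/(T(371, 681) + z(l(-25, 19))) = 1/(210 + (6 + 19)^(5/2)) = 1/(210 + 25^(5/2)) = 1/(210 + 3125) = 1/3335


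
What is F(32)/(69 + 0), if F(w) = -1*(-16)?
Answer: 16/69 ≈ 0.23188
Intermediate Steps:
F(w) = 16
F(32)/(69 + 0) = 16/(69 + 0) = 16/69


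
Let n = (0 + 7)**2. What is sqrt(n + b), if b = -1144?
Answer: I*sqrt(1095) ≈ 33.091*I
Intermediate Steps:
n = 49 (n = 7**2 = 49)
sqrt(n + b) = sqrt(49 - 1144) = sqrt(-1095) = I*sqrt(1095)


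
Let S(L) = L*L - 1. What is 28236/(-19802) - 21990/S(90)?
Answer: -332064672/80188199 ≈ -4.1411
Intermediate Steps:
S(L) = -1 + L² (S(L) = L² - 1 = -1 + L²)
28236/(-19802) - 21990/S(90) = 28236/(-19802) - 21990/(-1 + 90²) = 28236*(-1/19802) - 21990/(-1 + 8100) = -14118/9901 - 21990/8099 = -332064672/80188199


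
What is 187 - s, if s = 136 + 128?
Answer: -77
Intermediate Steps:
s = 264
187 - s = 187 - 1*264 = 187 - 264 = -77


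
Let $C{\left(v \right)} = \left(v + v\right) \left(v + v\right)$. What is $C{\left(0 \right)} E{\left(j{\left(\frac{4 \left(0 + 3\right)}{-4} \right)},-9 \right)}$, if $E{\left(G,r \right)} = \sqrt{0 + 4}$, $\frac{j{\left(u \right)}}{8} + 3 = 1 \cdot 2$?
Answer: $0$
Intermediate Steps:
$C{\left(v \right)} = 4 v^{2}$ ($C{\left(v \right)} = 2 v 2 v = 4 v^{2}$)
$j{\left(u \right)} = -8$ ($j{\left(u \right)} = -24 + 8 \cdot 1 \cdot 2 = -24 + 8 \cdot 2 = -24 + 16 = -8$)
$E{\left(G,r \right)} = 2$ ($E{\left(G,r \right)} = \sqrt{4} = 2$)
$C{\left(0 \right)} E{\left(j{\left(\frac{4 \left(0 + 3\right)}{-4} \right)},-9 \right)} = 4 \cdot 0^{2} \cdot 2 = 4 \cdot 0 \cdot 2 = 0 \cdot 2 = 0$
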